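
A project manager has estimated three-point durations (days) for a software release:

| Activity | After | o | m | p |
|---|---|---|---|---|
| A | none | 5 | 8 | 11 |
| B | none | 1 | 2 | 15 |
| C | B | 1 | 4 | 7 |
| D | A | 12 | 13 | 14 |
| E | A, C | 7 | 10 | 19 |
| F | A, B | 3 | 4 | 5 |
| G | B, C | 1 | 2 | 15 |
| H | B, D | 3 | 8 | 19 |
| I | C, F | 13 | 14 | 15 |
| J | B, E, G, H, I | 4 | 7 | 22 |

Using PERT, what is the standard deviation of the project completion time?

te_A = (5 + 4·8 + 11)/6 = 48/6 = 8; σ²_A = ((11−5)/6)² = 1.000
te_B = (1 + 4·2 + 15)/6 = 24/6 = 4; σ²_B = ((15−1)/6)² = 5.444
te_C = (1 + 4·4 + 7)/6 = 24/6 = 4; σ²_C = ((7−1)/6)² = 1.000
te_D = (12 + 4·13 + 14)/6 = 78/6 = 13; σ²_D = ((14−12)/6)² = 0.111
te_E = (7 + 4·10 + 19)/6 = 66/6 = 11; σ²_E = ((19−7)/6)² = 4.000
te_F = (3 + 4·4 + 5)/6 = 24/6 = 4; σ²_F = ((5−3)/6)² = 0.111
te_G = (1 + 4·2 + 15)/6 = 24/6 = 4; σ²_G = ((15−1)/6)² = 5.444
te_H = (3 + 4·8 + 19)/6 = 54/6 = 9; σ²_H = ((19−3)/6)² = 7.111
te_I = (13 + 4·14 + 15)/6 = 84/6 = 14; σ²_I = ((15−13)/6)² = 0.111
te_J = (4 + 4·7 + 22)/6 = 54/6 = 9; σ²_J = ((22−4)/6)² = 9.000

Forward pass:
ES_A = 0; EF_A = 8
ES_B = 0; EF_B = 4
ES_C = 4; EF_C = 4+4 = 8
ES_D = 8; EF_D = 8+13 = 21
ES_E = max(EF_A=8, EF_C=8) = 8; EF_E = 8+11 = 19
ES_F = max(EF_A=8, EF_B=4) = 8; EF_F = 8+4 = 12
ES_G = max(EF_B=4, EF_C=8) = 8; EF_G = 8+4 = 12
ES_H = max(EF_B=4, EF_D=21) = 21; EF_H = 21+9 = 30
ES_I = max(EF_C=8, EF_F=12) = 12; EF_I = 12+14 = 26
ES_J = max(EF_B=4, EF_E=19, EF_G=12, EF_H=30, EF_I=26) = 30; EF_J = 30+9 = 39
Expected project duration μ = 39 days. Critical path: A → D → H → J.

Variance along critical path = 1.000 + 0.111 + 7.111 + 9.000 = 17.222
σ = √17.222 = 4.150 days

4.15 days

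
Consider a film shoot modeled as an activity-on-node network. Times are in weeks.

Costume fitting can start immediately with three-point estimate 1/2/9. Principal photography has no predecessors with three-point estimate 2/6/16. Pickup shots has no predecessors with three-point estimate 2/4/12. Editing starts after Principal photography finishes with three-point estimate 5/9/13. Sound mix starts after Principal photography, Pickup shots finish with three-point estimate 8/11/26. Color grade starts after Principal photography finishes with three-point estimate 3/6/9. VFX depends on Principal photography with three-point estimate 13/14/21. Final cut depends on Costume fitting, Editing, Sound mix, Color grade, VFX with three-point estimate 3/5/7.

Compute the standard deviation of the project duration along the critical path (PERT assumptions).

2.77 weeks

te_Costume fitting = (1 + 4·2 + 9)/6 = 18/6 = 3; σ²_Costume fitting = ((9−1)/6)² = 1.778
te_Principal photography = (2 + 4·6 + 16)/6 = 42/6 = 7; σ²_Principal photography = ((16−2)/6)² = 5.444
te_Pickup shots = (2 + 4·4 + 12)/6 = 30/6 = 5; σ²_Pickup shots = ((12−2)/6)² = 2.778
te_Editing = (5 + 4·9 + 13)/6 = 54/6 = 9; σ²_Editing = ((13−5)/6)² = 1.778
te_Sound mix = (8 + 4·11 + 26)/6 = 78/6 = 13; σ²_Sound mix = ((26−8)/6)² = 9.000
te_Color grade = (3 + 4·6 + 9)/6 = 36/6 = 6; σ²_Color grade = ((9−3)/6)² = 1.000
te_VFX = (13 + 4·14 + 21)/6 = 90/6 = 15; σ²_VFX = ((21−13)/6)² = 1.778
te_Final cut = (3 + 4·5 + 7)/6 = 30/6 = 5; σ²_Final cut = ((7−3)/6)² = 0.444

Forward pass:
ES_Costume fitting = 0; EF_Costume fitting = 3
ES_Principal photography = 0; EF_Principal photography = 7
ES_Pickup shots = 0; EF_Pickup shots = 5
ES_Editing = 7; EF_Editing = 7+9 = 16
ES_Sound mix = max(EF_Principal photography=7, EF_Pickup shots=5) = 7; EF_Sound mix = 7+13 = 20
ES_Color grade = 7; EF_Color grade = 7+6 = 13
ES_VFX = 7; EF_VFX = 7+15 = 22
ES_Final cut = max(EF_Costume fitting=3, EF_Editing=16, EF_Sound mix=20, EF_Color grade=13, EF_VFX=22) = 22; EF_Final cut = 22+5 = 27
Expected project duration μ = 27 weeks. Critical path: Principal photography → VFX → Final cut.

Variance along critical path = 5.444 + 1.778 + 0.444 = 7.667
σ = √7.667 = 2.769 weeks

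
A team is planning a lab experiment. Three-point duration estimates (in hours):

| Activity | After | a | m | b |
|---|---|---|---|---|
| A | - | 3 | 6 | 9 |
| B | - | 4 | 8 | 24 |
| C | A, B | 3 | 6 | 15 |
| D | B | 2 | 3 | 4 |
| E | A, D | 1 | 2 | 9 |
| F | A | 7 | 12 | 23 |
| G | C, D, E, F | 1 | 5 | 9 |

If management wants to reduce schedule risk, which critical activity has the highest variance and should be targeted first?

te_A = (3 + 4·6 + 9)/6 = 36/6 = 6; σ²_A = ((9−3)/6)² = 1.000
te_B = (4 + 4·8 + 24)/6 = 60/6 = 10; σ²_B = ((24−4)/6)² = 11.111
te_C = (3 + 4·6 + 15)/6 = 42/6 = 7; σ²_C = ((15−3)/6)² = 4.000
te_D = (2 + 4·3 + 4)/6 = 18/6 = 3; σ²_D = ((4−2)/6)² = 0.111
te_E = (1 + 4·2 + 9)/6 = 18/6 = 3; σ²_E = ((9−1)/6)² = 1.778
te_F = (7 + 4·12 + 23)/6 = 78/6 = 13; σ²_F = ((23−7)/6)² = 7.111
te_G = (1 + 4·5 + 9)/6 = 30/6 = 5; σ²_G = ((9−1)/6)² = 1.778

Forward pass:
ES_A = 0; EF_A = 6
ES_B = 0; EF_B = 10
ES_C = max(EF_A=6, EF_B=10) = 10; EF_C = 10+7 = 17
ES_D = 10; EF_D = 10+3 = 13
ES_E = max(EF_A=6, EF_D=13) = 13; EF_E = 13+3 = 16
ES_F = 6; EF_F = 6+13 = 19
ES_G = max(EF_C=17, EF_D=13, EF_E=16, EF_F=19) = 19; EF_G = 19+5 = 24
Expected project duration μ = 24 hours. Critical path: A → F → G.

Variances on critical path: σ²_A=1.000, σ²_F=7.111, σ²_G=1.778.
Largest is σ²_F = 7.111.

F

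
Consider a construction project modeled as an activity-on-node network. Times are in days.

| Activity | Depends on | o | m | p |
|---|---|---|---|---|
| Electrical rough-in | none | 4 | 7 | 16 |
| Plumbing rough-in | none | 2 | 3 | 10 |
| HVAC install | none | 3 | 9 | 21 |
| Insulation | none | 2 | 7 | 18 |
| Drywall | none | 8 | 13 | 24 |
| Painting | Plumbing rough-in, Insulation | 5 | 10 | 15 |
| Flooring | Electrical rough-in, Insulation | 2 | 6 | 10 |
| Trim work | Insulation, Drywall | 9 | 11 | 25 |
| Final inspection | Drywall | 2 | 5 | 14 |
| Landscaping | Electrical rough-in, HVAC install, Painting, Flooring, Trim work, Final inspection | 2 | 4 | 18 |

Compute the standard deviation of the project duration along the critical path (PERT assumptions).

4.62 days

te_Electrical rough-in = (4 + 4·7 + 16)/6 = 48/6 = 8; σ²_Electrical rough-in = ((16−4)/6)² = 4.000
te_Plumbing rough-in = (2 + 4·3 + 10)/6 = 24/6 = 4; σ²_Plumbing rough-in = ((10−2)/6)² = 1.778
te_HVAC install = (3 + 4·9 + 21)/6 = 60/6 = 10; σ²_HVAC install = ((21−3)/6)² = 9.000
te_Insulation = (2 + 4·7 + 18)/6 = 48/6 = 8; σ²_Insulation = ((18−2)/6)² = 7.111
te_Drywall = (8 + 4·13 + 24)/6 = 84/6 = 14; σ²_Drywall = ((24−8)/6)² = 7.111
te_Painting = (5 + 4·10 + 15)/6 = 60/6 = 10; σ²_Painting = ((15−5)/6)² = 2.778
te_Flooring = (2 + 4·6 + 10)/6 = 36/6 = 6; σ²_Flooring = ((10−2)/6)² = 1.778
te_Trim work = (9 + 4·11 + 25)/6 = 78/6 = 13; σ²_Trim work = ((25−9)/6)² = 7.111
te_Final inspection = (2 + 4·5 + 14)/6 = 36/6 = 6; σ²_Final inspection = ((14−2)/6)² = 4.000
te_Landscaping = (2 + 4·4 + 18)/6 = 36/6 = 6; σ²_Landscaping = ((18−2)/6)² = 7.111

Forward pass:
ES_Electrical rough-in = 0; EF_Electrical rough-in = 8
ES_Plumbing rough-in = 0; EF_Plumbing rough-in = 4
ES_HVAC install = 0; EF_HVAC install = 10
ES_Insulation = 0; EF_Insulation = 8
ES_Drywall = 0; EF_Drywall = 14
ES_Painting = max(EF_Plumbing rough-in=4, EF_Insulation=8) = 8; EF_Painting = 8+10 = 18
ES_Flooring = max(EF_Electrical rough-in=8, EF_Insulation=8) = 8; EF_Flooring = 8+6 = 14
ES_Trim work = max(EF_Insulation=8, EF_Drywall=14) = 14; EF_Trim work = 14+13 = 27
ES_Final inspection = 14; EF_Final inspection = 14+6 = 20
ES_Landscaping = max(EF_Electrical rough-in=8, EF_HVAC install=10, EF_Painting=18, EF_Flooring=14, EF_Trim work=27, EF_Final inspection=20) = 27; EF_Landscaping = 27+6 = 33
Expected project duration μ = 33 days. Critical path: Drywall → Trim work → Landscaping.

Variance along critical path = 7.111 + 7.111 + 7.111 = 21.333
σ = √21.333 = 4.619 days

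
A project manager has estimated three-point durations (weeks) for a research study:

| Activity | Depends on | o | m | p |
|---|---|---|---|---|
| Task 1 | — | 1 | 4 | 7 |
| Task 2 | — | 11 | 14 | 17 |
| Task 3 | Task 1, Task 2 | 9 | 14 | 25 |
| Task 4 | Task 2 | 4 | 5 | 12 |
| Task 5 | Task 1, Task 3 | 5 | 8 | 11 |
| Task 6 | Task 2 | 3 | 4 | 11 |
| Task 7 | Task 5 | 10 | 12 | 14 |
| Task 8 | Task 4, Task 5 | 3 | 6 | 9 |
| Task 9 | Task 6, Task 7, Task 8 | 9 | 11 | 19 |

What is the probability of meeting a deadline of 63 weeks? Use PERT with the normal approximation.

0.715

te_Task 1 = (1 + 4·4 + 7)/6 = 24/6 = 4; σ²_Task 1 = ((7−1)/6)² = 1.000
te_Task 2 = (11 + 4·14 + 17)/6 = 84/6 = 14; σ²_Task 2 = ((17−11)/6)² = 1.000
te_Task 3 = (9 + 4·14 + 25)/6 = 90/6 = 15; σ²_Task 3 = ((25−9)/6)² = 7.111
te_Task 4 = (4 + 4·5 + 12)/6 = 36/6 = 6; σ²_Task 4 = ((12−4)/6)² = 1.778
te_Task 5 = (5 + 4·8 + 11)/6 = 48/6 = 8; σ²_Task 5 = ((11−5)/6)² = 1.000
te_Task 6 = (3 + 4·4 + 11)/6 = 30/6 = 5; σ²_Task 6 = ((11−3)/6)² = 1.778
te_Task 7 = (10 + 4·12 + 14)/6 = 72/6 = 12; σ²_Task 7 = ((14−10)/6)² = 0.444
te_Task 8 = (3 + 4·6 + 9)/6 = 36/6 = 6; σ²_Task 8 = ((9−3)/6)² = 1.000
te_Task 9 = (9 + 4·11 + 19)/6 = 72/6 = 12; σ²_Task 9 = ((19−9)/6)² = 2.778

Forward pass:
ES_Task 1 = 0; EF_Task 1 = 4
ES_Task 2 = 0; EF_Task 2 = 14
ES_Task 3 = max(EF_Task 1=4, EF_Task 2=14) = 14; EF_Task 3 = 14+15 = 29
ES_Task 4 = 14; EF_Task 4 = 14+6 = 20
ES_Task 5 = max(EF_Task 1=4, EF_Task 3=29) = 29; EF_Task 5 = 29+8 = 37
ES_Task 6 = 14; EF_Task 6 = 14+5 = 19
ES_Task 7 = 37; EF_Task 7 = 37+12 = 49
ES_Task 8 = max(EF_Task 4=20, EF_Task 5=37) = 37; EF_Task 8 = 37+6 = 43
ES_Task 9 = max(EF_Task 6=19, EF_Task 7=49, EF_Task 8=43) = 49; EF_Task 9 = 49+12 = 61
Expected project duration μ = 61 weeks. Critical path: Task 2 → Task 3 → Task 5 → Task 7 → Task 9.

Variance along critical path = 1.000 + 7.111 + 1.000 + 0.444 + 2.778 = 12.333; σ = √12.333 = 3.512 weeks.
Z = (63 − 61) / 3.512 = 0.569
P(T ≤ 63) = Φ(0.569) ≈ 0.715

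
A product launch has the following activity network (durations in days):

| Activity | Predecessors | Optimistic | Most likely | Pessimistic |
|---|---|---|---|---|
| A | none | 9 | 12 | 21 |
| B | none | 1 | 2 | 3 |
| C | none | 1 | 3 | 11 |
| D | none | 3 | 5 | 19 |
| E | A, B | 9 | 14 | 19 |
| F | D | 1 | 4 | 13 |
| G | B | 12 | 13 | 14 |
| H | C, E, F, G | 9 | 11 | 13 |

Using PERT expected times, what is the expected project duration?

te_A = (9 + 4·12 + 21)/6 = 78/6 = 13
te_B = (1 + 4·2 + 3)/6 = 12/6 = 2
te_C = (1 + 4·3 + 11)/6 = 24/6 = 4
te_D = (3 + 4·5 + 19)/6 = 42/6 = 7
te_E = (9 + 4·14 + 19)/6 = 84/6 = 14
te_F = (1 + 4·4 + 13)/6 = 30/6 = 5
te_G = (12 + 4·13 + 14)/6 = 78/6 = 13
te_H = (9 + 4·11 + 13)/6 = 66/6 = 11

Forward pass:
ES_A = 0; EF_A = 13
ES_B = 0; EF_B = 2
ES_C = 0; EF_C = 4
ES_D = 0; EF_D = 7
ES_E = max(EF_A=13, EF_B=2) = 13; EF_E = 13+14 = 27
ES_F = 7; EF_F = 7+5 = 12
ES_G = 2; EF_G = 2+13 = 15
ES_H = max(EF_C=4, EF_E=27, EF_F=12, EF_G=15) = 27; EF_H = 27+11 = 38
Expected project duration μ = 38 days. Critical path: A → E → H.

38 days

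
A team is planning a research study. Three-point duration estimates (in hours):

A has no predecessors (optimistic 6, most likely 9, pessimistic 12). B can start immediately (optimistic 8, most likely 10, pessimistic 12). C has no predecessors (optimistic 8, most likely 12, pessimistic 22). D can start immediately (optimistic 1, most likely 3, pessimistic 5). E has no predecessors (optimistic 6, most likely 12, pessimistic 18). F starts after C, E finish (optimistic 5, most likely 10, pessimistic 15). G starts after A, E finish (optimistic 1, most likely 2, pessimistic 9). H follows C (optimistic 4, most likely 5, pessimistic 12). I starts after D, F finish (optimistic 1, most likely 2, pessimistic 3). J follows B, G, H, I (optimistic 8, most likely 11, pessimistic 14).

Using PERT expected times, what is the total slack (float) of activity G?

te_A = (6 + 4·9 + 12)/6 = 54/6 = 9
te_B = (8 + 4·10 + 12)/6 = 60/6 = 10
te_C = (8 + 4·12 + 22)/6 = 78/6 = 13
te_D = (1 + 4·3 + 5)/6 = 18/6 = 3
te_E = (6 + 4·12 + 18)/6 = 72/6 = 12
te_F = (5 + 4·10 + 15)/6 = 60/6 = 10
te_G = (1 + 4·2 + 9)/6 = 18/6 = 3
te_H = (4 + 4·5 + 12)/6 = 36/6 = 6
te_I = (1 + 4·2 + 3)/6 = 12/6 = 2
te_J = (8 + 4·11 + 14)/6 = 66/6 = 11

Forward pass:
ES_A = 0; EF_A = 9
ES_B = 0; EF_B = 10
ES_C = 0; EF_C = 13
ES_D = 0; EF_D = 3
ES_E = 0; EF_E = 12
ES_F = max(EF_C=13, EF_E=12) = 13; EF_F = 13+10 = 23
ES_G = max(EF_A=9, EF_E=12) = 12; EF_G = 12+3 = 15
ES_H = 13; EF_H = 13+6 = 19
ES_I = max(EF_D=3, EF_F=23) = 23; EF_I = 23+2 = 25
ES_J = max(EF_B=10, EF_G=15, EF_H=19, EF_I=25) = 25; EF_J = 25+11 = 36
Expected project duration μ = 36 hours. Critical path: C → F → I → J.

Backward pass:
LF_J = 36; LS_J = 36−11 = 25
LF_I = LS_J = 25; LS_I = 25−2 = 23
LF_H = LS_J = 25; LS_H = 25−6 = 19
LF_G = LS_J = 25; LS_G = 25−3 = 22
LF_F = LS_I = 23; LS_F = 23−10 = 13
LF_E = min(LS_F=13, LS_G=22) = 13; LS_E = 13−12 = 1
LF_D = LS_I = 23; LS_D = 23−3 = 20
LF_C = min(LS_F=13, LS_H=19) = 13; LS_C = 13−13 = 0
LF_B = LS_J = 25; LS_B = 25−10 = 15
LF_A = LS_G = 22; LS_A = 22−9 = 13
Slack_G = LS_G − ES_G = 22 − 12 = 10

10 hours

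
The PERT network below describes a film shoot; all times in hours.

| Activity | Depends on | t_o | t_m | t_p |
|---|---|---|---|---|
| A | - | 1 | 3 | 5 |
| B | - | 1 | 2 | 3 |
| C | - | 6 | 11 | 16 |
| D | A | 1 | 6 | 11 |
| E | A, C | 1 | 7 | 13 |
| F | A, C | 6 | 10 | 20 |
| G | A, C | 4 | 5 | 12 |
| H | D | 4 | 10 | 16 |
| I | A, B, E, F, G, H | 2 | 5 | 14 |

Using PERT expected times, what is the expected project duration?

te_A = (1 + 4·3 + 5)/6 = 18/6 = 3
te_B = (1 + 4·2 + 3)/6 = 12/6 = 2
te_C = (6 + 4·11 + 16)/6 = 66/6 = 11
te_D = (1 + 4·6 + 11)/6 = 36/6 = 6
te_E = (1 + 4·7 + 13)/6 = 42/6 = 7
te_F = (6 + 4·10 + 20)/6 = 66/6 = 11
te_G = (4 + 4·5 + 12)/6 = 36/6 = 6
te_H = (4 + 4·10 + 16)/6 = 60/6 = 10
te_I = (2 + 4·5 + 14)/6 = 36/6 = 6

Forward pass:
ES_A = 0; EF_A = 3
ES_B = 0; EF_B = 2
ES_C = 0; EF_C = 11
ES_D = 3; EF_D = 3+6 = 9
ES_E = max(EF_A=3, EF_C=11) = 11; EF_E = 11+7 = 18
ES_F = max(EF_A=3, EF_C=11) = 11; EF_F = 11+11 = 22
ES_G = max(EF_A=3, EF_C=11) = 11; EF_G = 11+6 = 17
ES_H = 9; EF_H = 9+10 = 19
ES_I = max(EF_A=3, EF_B=2, EF_E=18, EF_F=22, EF_G=17, EF_H=19) = 22; EF_I = 22+6 = 28
Expected project duration μ = 28 hours. Critical path: C → F → I.

28 hours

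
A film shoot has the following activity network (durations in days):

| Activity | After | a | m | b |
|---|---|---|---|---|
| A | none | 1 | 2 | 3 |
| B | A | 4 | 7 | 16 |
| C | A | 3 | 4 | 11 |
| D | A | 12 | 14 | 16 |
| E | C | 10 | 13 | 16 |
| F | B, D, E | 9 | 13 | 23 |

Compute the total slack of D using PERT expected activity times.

4 days

te_A = (1 + 4·2 + 3)/6 = 12/6 = 2
te_B = (4 + 4·7 + 16)/6 = 48/6 = 8
te_C = (3 + 4·4 + 11)/6 = 30/6 = 5
te_D = (12 + 4·14 + 16)/6 = 84/6 = 14
te_E = (10 + 4·13 + 16)/6 = 78/6 = 13
te_F = (9 + 4·13 + 23)/6 = 84/6 = 14

Forward pass:
ES_A = 0; EF_A = 2
ES_B = 2; EF_B = 2+8 = 10
ES_C = 2; EF_C = 2+5 = 7
ES_D = 2; EF_D = 2+14 = 16
ES_E = 7; EF_E = 7+13 = 20
ES_F = max(EF_B=10, EF_D=16, EF_E=20) = 20; EF_F = 20+14 = 34
Expected project duration μ = 34 days. Critical path: A → C → E → F.

Backward pass:
LF_F = 34; LS_F = 34−14 = 20
LF_E = LS_F = 20; LS_E = 20−13 = 7
LF_D = LS_F = 20; LS_D = 20−14 = 6
LF_C = LS_E = 7; LS_C = 7−5 = 2
LF_B = LS_F = 20; LS_B = 20−8 = 12
LF_A = min(LS_B=12, LS_C=2, LS_D=6) = 2; LS_A = 2−2 = 0
Slack_D = LS_D − ES_D = 6 − 2 = 4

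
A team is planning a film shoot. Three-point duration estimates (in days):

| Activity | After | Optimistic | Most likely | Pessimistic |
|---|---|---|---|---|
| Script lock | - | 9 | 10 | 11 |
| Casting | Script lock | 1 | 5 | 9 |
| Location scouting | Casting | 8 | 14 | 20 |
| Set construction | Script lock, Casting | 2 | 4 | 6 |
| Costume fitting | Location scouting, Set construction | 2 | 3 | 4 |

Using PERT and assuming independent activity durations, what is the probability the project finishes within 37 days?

te_Script lock = (9 + 4·10 + 11)/6 = 60/6 = 10; σ²_Script lock = ((11−9)/6)² = 0.111
te_Casting = (1 + 4·5 + 9)/6 = 30/6 = 5; σ²_Casting = ((9−1)/6)² = 1.778
te_Location scouting = (8 + 4·14 + 20)/6 = 84/6 = 14; σ²_Location scouting = ((20−8)/6)² = 4.000
te_Set construction = (2 + 4·4 + 6)/6 = 24/6 = 4; σ²_Set construction = ((6−2)/6)² = 0.444
te_Costume fitting = (2 + 4·3 + 4)/6 = 18/6 = 3; σ²_Costume fitting = ((4−2)/6)² = 0.111

Forward pass:
ES_Script lock = 0; EF_Script lock = 10
ES_Casting = 10; EF_Casting = 10+5 = 15
ES_Location scouting = 15; EF_Location scouting = 15+14 = 29
ES_Set construction = max(EF_Script lock=10, EF_Casting=15) = 15; EF_Set construction = 15+4 = 19
ES_Costume fitting = max(EF_Location scouting=29, EF_Set construction=19) = 29; EF_Costume fitting = 29+3 = 32
Expected project duration μ = 32 days. Critical path: Script lock → Casting → Location scouting → Costume fitting.

Variance along critical path = 0.111 + 1.778 + 4.000 + 0.111 = 6.000; σ = √6.000 = 2.449 days.
Z = (37 − 32) / 2.449 = 2.041
P(T ≤ 37) = Φ(2.041) ≈ 0.979

0.979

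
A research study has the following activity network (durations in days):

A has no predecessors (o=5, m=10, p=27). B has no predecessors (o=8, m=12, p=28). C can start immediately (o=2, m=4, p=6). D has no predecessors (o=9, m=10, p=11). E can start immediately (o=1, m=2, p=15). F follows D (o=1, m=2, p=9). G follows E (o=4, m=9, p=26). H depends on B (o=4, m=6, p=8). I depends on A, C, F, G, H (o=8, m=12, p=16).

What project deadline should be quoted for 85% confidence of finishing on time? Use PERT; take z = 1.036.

35.8 days

te_A = (5 + 4·10 + 27)/6 = 72/6 = 12; σ²_A = ((27−5)/6)² = 13.444
te_B = (8 + 4·12 + 28)/6 = 84/6 = 14; σ²_B = ((28−8)/6)² = 11.111
te_C = (2 + 4·4 + 6)/6 = 24/6 = 4; σ²_C = ((6−2)/6)² = 0.444
te_D = (9 + 4·10 + 11)/6 = 60/6 = 10; σ²_D = ((11−9)/6)² = 0.111
te_E = (1 + 4·2 + 15)/6 = 24/6 = 4; σ²_E = ((15−1)/6)² = 5.444
te_F = (1 + 4·2 + 9)/6 = 18/6 = 3; σ²_F = ((9−1)/6)² = 1.778
te_G = (4 + 4·9 + 26)/6 = 66/6 = 11; σ²_G = ((26−4)/6)² = 13.444
te_H = (4 + 4·6 + 8)/6 = 36/6 = 6; σ²_H = ((8−4)/6)² = 0.444
te_I = (8 + 4·12 + 16)/6 = 72/6 = 12; σ²_I = ((16−8)/6)² = 1.778

Forward pass:
ES_A = 0; EF_A = 12
ES_B = 0; EF_B = 14
ES_C = 0; EF_C = 4
ES_D = 0; EF_D = 10
ES_E = 0; EF_E = 4
ES_F = 10; EF_F = 10+3 = 13
ES_G = 4; EF_G = 4+11 = 15
ES_H = 14; EF_H = 14+6 = 20
ES_I = max(EF_A=12, EF_C=4, EF_F=13, EF_G=15, EF_H=20) = 20; EF_I = 20+12 = 32
Expected project duration μ = 32 days. Critical path: B → H → I.

Variance along critical path = 11.111 + 0.444 + 1.778 = 13.333; σ = 3.651 days.
D = μ + z·σ = 32 + 1.036·3.651 = 35.8 days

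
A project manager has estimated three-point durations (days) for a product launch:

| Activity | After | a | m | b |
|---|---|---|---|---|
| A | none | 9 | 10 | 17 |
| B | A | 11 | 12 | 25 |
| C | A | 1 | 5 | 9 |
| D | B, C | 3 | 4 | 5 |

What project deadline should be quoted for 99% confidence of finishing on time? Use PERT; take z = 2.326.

35.3 days

te_A = (9 + 4·10 + 17)/6 = 66/6 = 11; σ²_A = ((17−9)/6)² = 1.778
te_B = (11 + 4·12 + 25)/6 = 84/6 = 14; σ²_B = ((25−11)/6)² = 5.444
te_C = (1 + 4·5 + 9)/6 = 30/6 = 5; σ²_C = ((9−1)/6)² = 1.778
te_D = (3 + 4·4 + 5)/6 = 24/6 = 4; σ²_D = ((5−3)/6)² = 0.111

Forward pass:
ES_A = 0; EF_A = 11
ES_B = 11; EF_B = 11+14 = 25
ES_C = 11; EF_C = 11+5 = 16
ES_D = max(EF_B=25, EF_C=16) = 25; EF_D = 25+4 = 29
Expected project duration μ = 29 days. Critical path: A → B → D.

Variance along critical path = 1.778 + 5.444 + 0.111 = 7.333; σ = 2.708 days.
D = μ + z·σ = 29 + 2.326·2.708 = 35.3 days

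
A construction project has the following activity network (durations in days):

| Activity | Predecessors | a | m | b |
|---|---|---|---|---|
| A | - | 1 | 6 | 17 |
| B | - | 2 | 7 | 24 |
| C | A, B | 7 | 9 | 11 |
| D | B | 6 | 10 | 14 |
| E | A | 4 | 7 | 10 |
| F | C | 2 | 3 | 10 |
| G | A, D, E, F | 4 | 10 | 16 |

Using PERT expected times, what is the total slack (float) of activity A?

te_A = (1 + 4·6 + 17)/6 = 42/6 = 7
te_B = (2 + 4·7 + 24)/6 = 54/6 = 9
te_C = (7 + 4·9 + 11)/6 = 54/6 = 9
te_D = (6 + 4·10 + 14)/6 = 60/6 = 10
te_E = (4 + 4·7 + 10)/6 = 42/6 = 7
te_F = (2 + 4·3 + 10)/6 = 24/6 = 4
te_G = (4 + 4·10 + 16)/6 = 60/6 = 10

Forward pass:
ES_A = 0; EF_A = 7
ES_B = 0; EF_B = 9
ES_C = max(EF_A=7, EF_B=9) = 9; EF_C = 9+9 = 18
ES_D = 9; EF_D = 9+10 = 19
ES_E = 7; EF_E = 7+7 = 14
ES_F = 18; EF_F = 18+4 = 22
ES_G = max(EF_A=7, EF_D=19, EF_E=14, EF_F=22) = 22; EF_G = 22+10 = 32
Expected project duration μ = 32 days. Critical path: B → C → F → G.

Backward pass:
LF_G = 32; LS_G = 32−10 = 22
LF_F = LS_G = 22; LS_F = 22−4 = 18
LF_E = LS_G = 22; LS_E = 22−7 = 15
LF_D = LS_G = 22; LS_D = 22−10 = 12
LF_C = LS_F = 18; LS_C = 18−9 = 9
LF_B = min(LS_C=9, LS_D=12) = 9; LS_B = 9−9 = 0
LF_A = min(LS_C=9, LS_E=15, LS_G=22) = 9; LS_A = 9−7 = 2
Slack_A = LS_A − ES_A = 2 − 0 = 2

2 days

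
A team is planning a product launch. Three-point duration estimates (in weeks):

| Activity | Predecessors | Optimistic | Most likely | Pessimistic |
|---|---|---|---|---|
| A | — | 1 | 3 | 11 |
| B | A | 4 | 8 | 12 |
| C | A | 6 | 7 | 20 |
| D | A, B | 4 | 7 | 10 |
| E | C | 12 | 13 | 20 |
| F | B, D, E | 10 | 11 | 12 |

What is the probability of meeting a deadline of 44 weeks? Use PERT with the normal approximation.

0.970

te_A = (1 + 4·3 + 11)/6 = 24/6 = 4; σ²_A = ((11−1)/6)² = 2.778
te_B = (4 + 4·8 + 12)/6 = 48/6 = 8; σ²_B = ((12−4)/6)² = 1.778
te_C = (6 + 4·7 + 20)/6 = 54/6 = 9; σ²_C = ((20−6)/6)² = 5.444
te_D = (4 + 4·7 + 10)/6 = 42/6 = 7; σ²_D = ((10−4)/6)² = 1.000
te_E = (12 + 4·13 + 20)/6 = 84/6 = 14; σ²_E = ((20−12)/6)² = 1.778
te_F = (10 + 4·11 + 12)/6 = 66/6 = 11; σ²_F = ((12−10)/6)² = 0.111

Forward pass:
ES_A = 0; EF_A = 4
ES_B = 4; EF_B = 4+8 = 12
ES_C = 4; EF_C = 4+9 = 13
ES_D = max(EF_A=4, EF_B=12) = 12; EF_D = 12+7 = 19
ES_E = 13; EF_E = 13+14 = 27
ES_F = max(EF_B=12, EF_D=19, EF_E=27) = 27; EF_F = 27+11 = 38
Expected project duration μ = 38 weeks. Critical path: A → C → E → F.

Variance along critical path = 2.778 + 5.444 + 1.778 + 0.111 = 10.111; σ = √10.111 = 3.180 weeks.
Z = (44 − 38) / 3.180 = 1.887
P(T ≤ 44) = Φ(1.887) ≈ 0.970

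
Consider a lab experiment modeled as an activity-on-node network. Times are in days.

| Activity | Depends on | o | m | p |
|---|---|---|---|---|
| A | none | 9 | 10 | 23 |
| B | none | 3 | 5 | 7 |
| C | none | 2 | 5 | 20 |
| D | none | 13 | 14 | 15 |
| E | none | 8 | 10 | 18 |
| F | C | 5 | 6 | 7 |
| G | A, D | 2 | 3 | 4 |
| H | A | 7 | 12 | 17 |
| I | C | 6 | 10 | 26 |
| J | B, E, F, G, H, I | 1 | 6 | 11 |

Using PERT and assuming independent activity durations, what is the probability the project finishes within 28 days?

te_A = (9 + 4·10 + 23)/6 = 72/6 = 12; σ²_A = ((23−9)/6)² = 5.444
te_B = (3 + 4·5 + 7)/6 = 30/6 = 5; σ²_B = ((7−3)/6)² = 0.444
te_C = (2 + 4·5 + 20)/6 = 42/6 = 7; σ²_C = ((20−2)/6)² = 9.000
te_D = (13 + 4·14 + 15)/6 = 84/6 = 14; σ²_D = ((15−13)/6)² = 0.111
te_E = (8 + 4·10 + 18)/6 = 66/6 = 11; σ²_E = ((18−8)/6)² = 2.778
te_F = (5 + 4·6 + 7)/6 = 36/6 = 6; σ²_F = ((7−5)/6)² = 0.111
te_G = (2 + 4·3 + 4)/6 = 18/6 = 3; σ²_G = ((4−2)/6)² = 0.111
te_H = (7 + 4·12 + 17)/6 = 72/6 = 12; σ²_H = ((17−7)/6)² = 2.778
te_I = (6 + 4·10 + 26)/6 = 72/6 = 12; σ²_I = ((26−6)/6)² = 11.111
te_J = (1 + 4·6 + 11)/6 = 36/6 = 6; σ²_J = ((11−1)/6)² = 2.778

Forward pass:
ES_A = 0; EF_A = 12
ES_B = 0; EF_B = 5
ES_C = 0; EF_C = 7
ES_D = 0; EF_D = 14
ES_E = 0; EF_E = 11
ES_F = 7; EF_F = 7+6 = 13
ES_G = max(EF_A=12, EF_D=14) = 14; EF_G = 14+3 = 17
ES_H = 12; EF_H = 12+12 = 24
ES_I = 7; EF_I = 7+12 = 19
ES_J = max(EF_B=5, EF_E=11, EF_F=13, EF_G=17, EF_H=24, EF_I=19) = 24; EF_J = 24+6 = 30
Expected project duration μ = 30 days. Critical path: A → H → J.

Variance along critical path = 5.444 + 2.778 + 2.778 = 11.000; σ = √11.000 = 3.317 days.
Z = (28 − 30) / 3.317 = -0.603
P(T ≤ 28) = Φ(-0.603) ≈ 0.273

0.273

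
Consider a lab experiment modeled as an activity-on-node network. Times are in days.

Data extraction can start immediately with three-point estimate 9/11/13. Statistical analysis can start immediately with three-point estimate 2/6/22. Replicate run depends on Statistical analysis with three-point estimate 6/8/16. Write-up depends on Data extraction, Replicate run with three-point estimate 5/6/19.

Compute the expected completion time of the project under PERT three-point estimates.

25 days

te_Data extraction = (9 + 4·11 + 13)/6 = 66/6 = 11
te_Statistical analysis = (2 + 4·6 + 22)/6 = 48/6 = 8
te_Replicate run = (6 + 4·8 + 16)/6 = 54/6 = 9
te_Write-up = (5 + 4·6 + 19)/6 = 48/6 = 8

Forward pass:
ES_Data extraction = 0; EF_Data extraction = 11
ES_Statistical analysis = 0; EF_Statistical analysis = 8
ES_Replicate run = 8; EF_Replicate run = 8+9 = 17
ES_Write-up = max(EF_Data extraction=11, EF_Replicate run=17) = 17; EF_Write-up = 17+8 = 25
Expected project duration μ = 25 days. Critical path: Statistical analysis → Replicate run → Write-up.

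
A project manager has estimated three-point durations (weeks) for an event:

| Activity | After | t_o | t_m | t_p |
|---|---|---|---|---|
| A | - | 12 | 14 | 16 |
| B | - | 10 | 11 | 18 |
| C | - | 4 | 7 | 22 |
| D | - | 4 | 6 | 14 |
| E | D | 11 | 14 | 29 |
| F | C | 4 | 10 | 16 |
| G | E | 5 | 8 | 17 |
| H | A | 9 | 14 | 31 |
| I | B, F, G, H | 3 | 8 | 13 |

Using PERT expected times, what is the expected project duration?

te_A = (12 + 4·14 + 16)/6 = 84/6 = 14
te_B = (10 + 4·11 + 18)/6 = 72/6 = 12
te_C = (4 + 4·7 + 22)/6 = 54/6 = 9
te_D = (4 + 4·6 + 14)/6 = 42/6 = 7
te_E = (11 + 4·14 + 29)/6 = 96/6 = 16
te_F = (4 + 4·10 + 16)/6 = 60/6 = 10
te_G = (5 + 4·8 + 17)/6 = 54/6 = 9
te_H = (9 + 4·14 + 31)/6 = 96/6 = 16
te_I = (3 + 4·8 + 13)/6 = 48/6 = 8

Forward pass:
ES_A = 0; EF_A = 14
ES_B = 0; EF_B = 12
ES_C = 0; EF_C = 9
ES_D = 0; EF_D = 7
ES_E = 7; EF_E = 7+16 = 23
ES_F = 9; EF_F = 9+10 = 19
ES_G = 23; EF_G = 23+9 = 32
ES_H = 14; EF_H = 14+16 = 30
ES_I = max(EF_B=12, EF_F=19, EF_G=32, EF_H=30) = 32; EF_I = 32+8 = 40
Expected project duration μ = 40 weeks. Critical path: D → E → G → I.

40 weeks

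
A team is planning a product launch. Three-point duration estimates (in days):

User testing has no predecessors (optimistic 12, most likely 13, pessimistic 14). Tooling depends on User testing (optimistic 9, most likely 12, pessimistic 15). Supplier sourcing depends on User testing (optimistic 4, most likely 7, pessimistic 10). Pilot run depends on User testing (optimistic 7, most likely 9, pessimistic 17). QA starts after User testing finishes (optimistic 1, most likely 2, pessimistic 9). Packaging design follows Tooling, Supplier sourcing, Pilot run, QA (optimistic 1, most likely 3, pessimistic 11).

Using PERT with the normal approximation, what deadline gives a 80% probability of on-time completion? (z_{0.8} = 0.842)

30.7 days

te_User testing = (12 + 4·13 + 14)/6 = 78/6 = 13; σ²_User testing = ((14−12)/6)² = 0.111
te_Tooling = (9 + 4·12 + 15)/6 = 72/6 = 12; σ²_Tooling = ((15−9)/6)² = 1.000
te_Supplier sourcing = (4 + 4·7 + 10)/6 = 42/6 = 7; σ²_Supplier sourcing = ((10−4)/6)² = 1.000
te_Pilot run = (7 + 4·9 + 17)/6 = 60/6 = 10; σ²_Pilot run = ((17−7)/6)² = 2.778
te_QA = (1 + 4·2 + 9)/6 = 18/6 = 3; σ²_QA = ((9−1)/6)² = 1.778
te_Packaging design = (1 + 4·3 + 11)/6 = 24/6 = 4; σ²_Packaging design = ((11−1)/6)² = 2.778

Forward pass:
ES_User testing = 0; EF_User testing = 13
ES_Tooling = 13; EF_Tooling = 13+12 = 25
ES_Supplier sourcing = 13; EF_Supplier sourcing = 13+7 = 20
ES_Pilot run = 13; EF_Pilot run = 13+10 = 23
ES_QA = 13; EF_QA = 13+3 = 16
ES_Packaging design = max(EF_Tooling=25, EF_Supplier sourcing=20, EF_Pilot run=23, EF_QA=16) = 25; EF_Packaging design = 25+4 = 29
Expected project duration μ = 29 days. Critical path: User testing → Tooling → Packaging design.

Variance along critical path = 0.111 + 1.000 + 2.778 = 3.889; σ = 1.972 days.
D = μ + z·σ = 29 + 0.842·1.972 = 30.7 days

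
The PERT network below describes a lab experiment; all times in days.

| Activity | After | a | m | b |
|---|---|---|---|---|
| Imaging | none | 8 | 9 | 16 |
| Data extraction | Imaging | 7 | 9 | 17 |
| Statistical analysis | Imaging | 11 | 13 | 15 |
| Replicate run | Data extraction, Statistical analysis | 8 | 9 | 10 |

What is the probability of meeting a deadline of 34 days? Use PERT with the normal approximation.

0.905

te_Imaging = (8 + 4·9 + 16)/6 = 60/6 = 10; σ²_Imaging = ((16−8)/6)² = 1.778
te_Data extraction = (7 + 4·9 + 17)/6 = 60/6 = 10; σ²_Data extraction = ((17−7)/6)² = 2.778
te_Statistical analysis = (11 + 4·13 + 15)/6 = 78/6 = 13; σ²_Statistical analysis = ((15−11)/6)² = 0.444
te_Replicate run = (8 + 4·9 + 10)/6 = 54/6 = 9; σ²_Replicate run = ((10−8)/6)² = 0.111

Forward pass:
ES_Imaging = 0; EF_Imaging = 10
ES_Data extraction = 10; EF_Data extraction = 10+10 = 20
ES_Statistical analysis = 10; EF_Statistical analysis = 10+13 = 23
ES_Replicate run = max(EF_Data extraction=20, EF_Statistical analysis=23) = 23; EF_Replicate run = 23+9 = 32
Expected project duration μ = 32 days. Critical path: Imaging → Statistical analysis → Replicate run.

Variance along critical path = 1.778 + 0.444 + 0.111 = 2.333; σ = √2.333 = 1.528 days.
Z = (34 − 32) / 1.528 = 1.309
P(T ≤ 34) = Φ(1.309) ≈ 0.905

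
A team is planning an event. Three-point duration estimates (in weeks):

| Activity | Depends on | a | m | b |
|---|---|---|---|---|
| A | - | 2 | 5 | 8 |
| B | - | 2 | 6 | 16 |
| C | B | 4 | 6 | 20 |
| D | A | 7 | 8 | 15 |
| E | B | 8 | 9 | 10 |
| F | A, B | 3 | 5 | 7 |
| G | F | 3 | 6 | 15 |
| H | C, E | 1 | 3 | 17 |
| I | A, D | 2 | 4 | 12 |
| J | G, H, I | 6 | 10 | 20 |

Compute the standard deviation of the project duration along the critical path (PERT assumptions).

te_A = (2 + 4·5 + 8)/6 = 30/6 = 5; σ²_A = ((8−2)/6)² = 1.000
te_B = (2 + 4·6 + 16)/6 = 42/6 = 7; σ²_B = ((16−2)/6)² = 5.444
te_C = (4 + 4·6 + 20)/6 = 48/6 = 8; σ²_C = ((20−4)/6)² = 7.111
te_D = (7 + 4·8 + 15)/6 = 54/6 = 9; σ²_D = ((15−7)/6)² = 1.778
te_E = (8 + 4·9 + 10)/6 = 54/6 = 9; σ²_E = ((10−8)/6)² = 0.111
te_F = (3 + 4·5 + 7)/6 = 30/6 = 5; σ²_F = ((7−3)/6)² = 0.444
te_G = (3 + 4·6 + 15)/6 = 42/6 = 7; σ²_G = ((15−3)/6)² = 4.000
te_H = (1 + 4·3 + 17)/6 = 30/6 = 5; σ²_H = ((17−1)/6)² = 7.111
te_I = (2 + 4·4 + 12)/6 = 30/6 = 5; σ²_I = ((12−2)/6)² = 2.778
te_J = (6 + 4·10 + 20)/6 = 66/6 = 11; σ²_J = ((20−6)/6)² = 5.444

Forward pass:
ES_A = 0; EF_A = 5
ES_B = 0; EF_B = 7
ES_C = 7; EF_C = 7+8 = 15
ES_D = 5; EF_D = 5+9 = 14
ES_E = 7; EF_E = 7+9 = 16
ES_F = max(EF_A=5, EF_B=7) = 7; EF_F = 7+5 = 12
ES_G = 12; EF_G = 12+7 = 19
ES_H = max(EF_C=15, EF_E=16) = 16; EF_H = 16+5 = 21
ES_I = max(EF_A=5, EF_D=14) = 14; EF_I = 14+5 = 19
ES_J = max(EF_G=19, EF_H=21, EF_I=19) = 21; EF_J = 21+11 = 32
Expected project duration μ = 32 weeks. Critical path: B → E → H → J.

Variance along critical path = 5.444 + 0.111 + 7.111 + 5.444 = 18.111
σ = √18.111 = 4.256 weeks

4.26 weeks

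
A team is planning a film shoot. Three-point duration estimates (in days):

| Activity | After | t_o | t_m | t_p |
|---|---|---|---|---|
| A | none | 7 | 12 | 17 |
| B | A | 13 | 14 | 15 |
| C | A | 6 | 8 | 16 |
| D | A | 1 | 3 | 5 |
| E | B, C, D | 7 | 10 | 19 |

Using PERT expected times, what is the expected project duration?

37 days

te_A = (7 + 4·12 + 17)/6 = 72/6 = 12
te_B = (13 + 4·14 + 15)/6 = 84/6 = 14
te_C = (6 + 4·8 + 16)/6 = 54/6 = 9
te_D = (1 + 4·3 + 5)/6 = 18/6 = 3
te_E = (7 + 4·10 + 19)/6 = 66/6 = 11

Forward pass:
ES_A = 0; EF_A = 12
ES_B = 12; EF_B = 12+14 = 26
ES_C = 12; EF_C = 12+9 = 21
ES_D = 12; EF_D = 12+3 = 15
ES_E = max(EF_B=26, EF_C=21, EF_D=15) = 26; EF_E = 26+11 = 37
Expected project duration μ = 37 days. Critical path: A → B → E.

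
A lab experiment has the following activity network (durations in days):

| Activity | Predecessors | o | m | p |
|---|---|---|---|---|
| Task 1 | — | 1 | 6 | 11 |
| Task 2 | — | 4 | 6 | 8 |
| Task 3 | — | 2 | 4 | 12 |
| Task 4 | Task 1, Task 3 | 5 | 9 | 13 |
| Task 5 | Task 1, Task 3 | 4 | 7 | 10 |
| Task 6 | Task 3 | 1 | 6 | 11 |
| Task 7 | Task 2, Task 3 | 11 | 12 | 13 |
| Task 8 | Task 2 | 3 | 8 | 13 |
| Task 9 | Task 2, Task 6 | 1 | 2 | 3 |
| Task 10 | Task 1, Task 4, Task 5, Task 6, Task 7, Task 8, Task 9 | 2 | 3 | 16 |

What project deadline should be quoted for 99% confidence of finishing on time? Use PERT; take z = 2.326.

28.7 days

te_Task 1 = (1 + 4·6 + 11)/6 = 36/6 = 6; σ²_Task 1 = ((11−1)/6)² = 2.778
te_Task 2 = (4 + 4·6 + 8)/6 = 36/6 = 6; σ²_Task 2 = ((8−4)/6)² = 0.444
te_Task 3 = (2 + 4·4 + 12)/6 = 30/6 = 5; σ²_Task 3 = ((12−2)/6)² = 2.778
te_Task 4 = (5 + 4·9 + 13)/6 = 54/6 = 9; σ²_Task 4 = ((13−5)/6)² = 1.778
te_Task 5 = (4 + 4·7 + 10)/6 = 42/6 = 7; σ²_Task 5 = ((10−4)/6)² = 1.000
te_Task 6 = (1 + 4·6 + 11)/6 = 36/6 = 6; σ²_Task 6 = ((11−1)/6)² = 2.778
te_Task 7 = (11 + 4·12 + 13)/6 = 72/6 = 12; σ²_Task 7 = ((13−11)/6)² = 0.111
te_Task 8 = (3 + 4·8 + 13)/6 = 48/6 = 8; σ²_Task 8 = ((13−3)/6)² = 2.778
te_Task 9 = (1 + 4·2 + 3)/6 = 12/6 = 2; σ²_Task 9 = ((3−1)/6)² = 0.111
te_Task 10 = (2 + 4·3 + 16)/6 = 30/6 = 5; σ²_Task 10 = ((16−2)/6)² = 5.444

Forward pass:
ES_Task 1 = 0; EF_Task 1 = 6
ES_Task 2 = 0; EF_Task 2 = 6
ES_Task 3 = 0; EF_Task 3 = 5
ES_Task 4 = max(EF_Task 1=6, EF_Task 3=5) = 6; EF_Task 4 = 6+9 = 15
ES_Task 5 = max(EF_Task 1=6, EF_Task 3=5) = 6; EF_Task 5 = 6+7 = 13
ES_Task 6 = 5; EF_Task 6 = 5+6 = 11
ES_Task 7 = max(EF_Task 2=6, EF_Task 3=5) = 6; EF_Task 7 = 6+12 = 18
ES_Task 8 = 6; EF_Task 8 = 6+8 = 14
ES_Task 9 = max(EF_Task 2=6, EF_Task 6=11) = 11; EF_Task 9 = 11+2 = 13
ES_Task 10 = max(EF_Task 1=6, EF_Task 4=15, EF_Task 5=13, EF_Task 6=11, EF_Task 7=18, EF_Task 8=14, EF_Task 9=13) = 18; EF_Task 10 = 18+5 = 23
Expected project duration μ = 23 days. Critical path: Task 2 → Task 7 → Task 10.

Variance along critical path = 0.444 + 0.111 + 5.444 = 6.000; σ = 2.449 days.
D = μ + z·σ = 23 + 2.326·2.449 = 28.7 days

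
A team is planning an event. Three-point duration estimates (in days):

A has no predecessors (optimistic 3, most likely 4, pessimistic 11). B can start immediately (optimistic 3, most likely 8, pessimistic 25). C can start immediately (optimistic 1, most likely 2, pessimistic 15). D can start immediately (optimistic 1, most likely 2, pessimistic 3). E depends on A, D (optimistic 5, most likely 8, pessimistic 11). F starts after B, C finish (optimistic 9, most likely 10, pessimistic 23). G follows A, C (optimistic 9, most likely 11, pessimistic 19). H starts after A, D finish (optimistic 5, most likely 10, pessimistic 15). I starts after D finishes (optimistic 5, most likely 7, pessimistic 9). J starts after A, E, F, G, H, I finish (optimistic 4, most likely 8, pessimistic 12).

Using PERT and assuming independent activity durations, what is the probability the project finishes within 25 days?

0.136

te_A = (3 + 4·4 + 11)/6 = 30/6 = 5; σ²_A = ((11−3)/6)² = 1.778
te_B = (3 + 4·8 + 25)/6 = 60/6 = 10; σ²_B = ((25−3)/6)² = 13.444
te_C = (1 + 4·2 + 15)/6 = 24/6 = 4; σ²_C = ((15−1)/6)² = 5.444
te_D = (1 + 4·2 + 3)/6 = 12/6 = 2; σ²_D = ((3−1)/6)² = 0.111
te_E = (5 + 4·8 + 11)/6 = 48/6 = 8; σ²_E = ((11−5)/6)² = 1.000
te_F = (9 + 4·10 + 23)/6 = 72/6 = 12; σ²_F = ((23−9)/6)² = 5.444
te_G = (9 + 4·11 + 19)/6 = 72/6 = 12; σ²_G = ((19−9)/6)² = 2.778
te_H = (5 + 4·10 + 15)/6 = 60/6 = 10; σ²_H = ((15−5)/6)² = 2.778
te_I = (5 + 4·7 + 9)/6 = 42/6 = 7; σ²_I = ((9−5)/6)² = 0.444
te_J = (4 + 4·8 + 12)/6 = 48/6 = 8; σ²_J = ((12−4)/6)² = 1.778

Forward pass:
ES_A = 0; EF_A = 5
ES_B = 0; EF_B = 10
ES_C = 0; EF_C = 4
ES_D = 0; EF_D = 2
ES_E = max(EF_A=5, EF_D=2) = 5; EF_E = 5+8 = 13
ES_F = max(EF_B=10, EF_C=4) = 10; EF_F = 10+12 = 22
ES_G = max(EF_A=5, EF_C=4) = 5; EF_G = 5+12 = 17
ES_H = max(EF_A=5, EF_D=2) = 5; EF_H = 5+10 = 15
ES_I = 2; EF_I = 2+7 = 9
ES_J = max(EF_A=5, EF_E=13, EF_F=22, EF_G=17, EF_H=15, EF_I=9) = 22; EF_J = 22+8 = 30
Expected project duration μ = 30 days. Critical path: B → F → J.

Variance along critical path = 13.444 + 5.444 + 1.778 = 20.667; σ = √20.667 = 4.546 days.
Z = (25 − 30) / 4.546 = -1.100
P(T ≤ 25) = Φ(-1.100) ≈ 0.136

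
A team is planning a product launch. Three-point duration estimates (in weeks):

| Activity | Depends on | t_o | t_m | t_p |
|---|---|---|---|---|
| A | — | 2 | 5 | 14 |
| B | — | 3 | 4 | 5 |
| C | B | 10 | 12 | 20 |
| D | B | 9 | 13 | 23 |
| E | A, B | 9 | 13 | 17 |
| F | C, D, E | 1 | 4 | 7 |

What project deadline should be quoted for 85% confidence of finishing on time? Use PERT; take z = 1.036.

25.7 weeks

te_A = (2 + 4·5 + 14)/6 = 36/6 = 6; σ²_A = ((14−2)/6)² = 4.000
te_B = (3 + 4·4 + 5)/6 = 24/6 = 4; σ²_B = ((5−3)/6)² = 0.111
te_C = (10 + 4·12 + 20)/6 = 78/6 = 13; σ²_C = ((20−10)/6)² = 2.778
te_D = (9 + 4·13 + 23)/6 = 84/6 = 14; σ²_D = ((23−9)/6)² = 5.444
te_E = (9 + 4·13 + 17)/6 = 78/6 = 13; σ²_E = ((17−9)/6)² = 1.778
te_F = (1 + 4·4 + 7)/6 = 24/6 = 4; σ²_F = ((7−1)/6)² = 1.000

Forward pass:
ES_A = 0; EF_A = 6
ES_B = 0; EF_B = 4
ES_C = 4; EF_C = 4+13 = 17
ES_D = 4; EF_D = 4+14 = 18
ES_E = max(EF_A=6, EF_B=4) = 6; EF_E = 6+13 = 19
ES_F = max(EF_C=17, EF_D=18, EF_E=19) = 19; EF_F = 19+4 = 23
Expected project duration μ = 23 weeks. Critical path: A → E → F.

Variance along critical path = 4.000 + 1.778 + 1.000 = 6.778; σ = 2.603 weeks.
D = μ + z·σ = 23 + 1.036·2.603 = 25.7 weeks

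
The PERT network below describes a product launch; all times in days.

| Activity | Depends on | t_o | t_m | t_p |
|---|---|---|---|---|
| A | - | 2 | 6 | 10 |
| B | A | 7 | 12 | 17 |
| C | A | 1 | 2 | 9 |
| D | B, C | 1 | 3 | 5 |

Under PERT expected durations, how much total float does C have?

9 days

te_A = (2 + 4·6 + 10)/6 = 36/6 = 6
te_B = (7 + 4·12 + 17)/6 = 72/6 = 12
te_C = (1 + 4·2 + 9)/6 = 18/6 = 3
te_D = (1 + 4·3 + 5)/6 = 18/6 = 3

Forward pass:
ES_A = 0; EF_A = 6
ES_B = 6; EF_B = 6+12 = 18
ES_C = 6; EF_C = 6+3 = 9
ES_D = max(EF_B=18, EF_C=9) = 18; EF_D = 18+3 = 21
Expected project duration μ = 21 days. Critical path: A → B → D.

Backward pass:
LF_D = 21; LS_D = 21−3 = 18
LF_C = LS_D = 18; LS_C = 18−3 = 15
LF_B = LS_D = 18; LS_B = 18−12 = 6
LF_A = min(LS_B=6, LS_C=15) = 6; LS_A = 6−6 = 0
Slack_C = LS_C − ES_C = 15 − 6 = 9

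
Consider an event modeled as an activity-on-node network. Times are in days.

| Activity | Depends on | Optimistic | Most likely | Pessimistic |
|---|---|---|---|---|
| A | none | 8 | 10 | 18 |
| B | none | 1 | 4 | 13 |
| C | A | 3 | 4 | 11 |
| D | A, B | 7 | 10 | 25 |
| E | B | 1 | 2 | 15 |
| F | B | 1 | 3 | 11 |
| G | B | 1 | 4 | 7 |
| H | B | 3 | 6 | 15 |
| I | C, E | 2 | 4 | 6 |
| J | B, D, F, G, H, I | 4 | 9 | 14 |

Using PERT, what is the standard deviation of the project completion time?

te_A = (8 + 4·10 + 18)/6 = 66/6 = 11; σ²_A = ((18−8)/6)² = 2.778
te_B = (1 + 4·4 + 13)/6 = 30/6 = 5; σ²_B = ((13−1)/6)² = 4.000
te_C = (3 + 4·4 + 11)/6 = 30/6 = 5; σ²_C = ((11−3)/6)² = 1.778
te_D = (7 + 4·10 + 25)/6 = 72/6 = 12; σ²_D = ((25−7)/6)² = 9.000
te_E = (1 + 4·2 + 15)/6 = 24/6 = 4; σ²_E = ((15−1)/6)² = 5.444
te_F = (1 + 4·3 + 11)/6 = 24/6 = 4; σ²_F = ((11−1)/6)² = 2.778
te_G = (1 + 4·4 + 7)/6 = 24/6 = 4; σ²_G = ((7−1)/6)² = 1.000
te_H = (3 + 4·6 + 15)/6 = 42/6 = 7; σ²_H = ((15−3)/6)² = 4.000
te_I = (2 + 4·4 + 6)/6 = 24/6 = 4; σ²_I = ((6−2)/6)² = 0.444
te_J = (4 + 4·9 + 14)/6 = 54/6 = 9; σ²_J = ((14−4)/6)² = 2.778

Forward pass:
ES_A = 0; EF_A = 11
ES_B = 0; EF_B = 5
ES_C = 11; EF_C = 11+5 = 16
ES_D = max(EF_A=11, EF_B=5) = 11; EF_D = 11+12 = 23
ES_E = 5; EF_E = 5+4 = 9
ES_F = 5; EF_F = 5+4 = 9
ES_G = 5; EF_G = 5+4 = 9
ES_H = 5; EF_H = 5+7 = 12
ES_I = max(EF_C=16, EF_E=9) = 16; EF_I = 16+4 = 20
ES_J = max(EF_B=5, EF_D=23, EF_F=9, EF_G=9, EF_H=12, EF_I=20) = 23; EF_J = 23+9 = 32
Expected project duration μ = 32 days. Critical path: A → D → J.

Variance along critical path = 2.778 + 9.000 + 2.778 = 14.556
σ = √14.556 = 3.815 days

3.82 days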